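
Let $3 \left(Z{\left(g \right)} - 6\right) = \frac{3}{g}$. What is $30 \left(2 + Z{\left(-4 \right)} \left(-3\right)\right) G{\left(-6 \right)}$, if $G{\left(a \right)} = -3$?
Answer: $\frac{2745}{2} \approx 1372.5$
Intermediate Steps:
$Z{\left(g \right)} = 6 + \frac{1}{g}$ ($Z{\left(g \right)} = 6 + \frac{3 \frac{1}{g}}{3} = 6 + \frac{1}{g}$)
$30 \left(2 + Z{\left(-4 \right)} \left(-3\right)\right) G{\left(-6 \right)} = 30 \left(2 + \left(6 + \frac{1}{-4}\right) \left(-3\right)\right) \left(-3\right) = 30 \left(2 + \left(6 - \frac{1}{4}\right) \left(-3\right)\right) \left(-3\right) = 30 \left(2 + \frac{23}{4} \left(-3\right)\right) \left(-3\right) = 30 \left(2 - \frac{69}{4}\right) \left(-3\right) = 30 \left(- \frac{61}{4}\right) \left(-3\right) = \left(- \frac{915}{2}\right) \left(-3\right) = \frac{2745}{2}$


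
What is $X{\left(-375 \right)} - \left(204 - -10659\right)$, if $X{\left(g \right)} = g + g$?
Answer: $-11613$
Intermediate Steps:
$X{\left(g \right)} = 2 g$
$X{\left(-375 \right)} - \left(204 - -10659\right) = 2 \left(-375\right) - \left(204 - -10659\right) = -750 - \left(204 + 10659\right) = -750 - 10863 = -11613$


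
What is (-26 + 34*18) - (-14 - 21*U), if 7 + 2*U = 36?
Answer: 1809/2 ≈ 904.50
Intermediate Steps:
U = 29/2 (U = -7/2 + (1/2)*36 = -7/2 + 18 = 29/2 ≈ 14.500)
(-26 + 34*18) - (-14 - 21*U) = (-26 + 34*18) - (-14 - 21*29/2) = (-26 + 612) - (-14 - 609/2) = 586 - 1*(-637/2) = 586 + 637/2 = 1809/2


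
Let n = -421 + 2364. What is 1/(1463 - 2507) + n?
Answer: 2028491/1044 ≈ 1943.0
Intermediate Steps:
n = 1943
1/(1463 - 2507) + n = 1/(1463 - 2507) + 1943 = 1/(-1044) + 1943 = -1/1044 + 1943 = 2028491/1044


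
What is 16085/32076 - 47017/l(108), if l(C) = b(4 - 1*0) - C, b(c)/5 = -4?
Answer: 377544043/1026432 ≈ 367.82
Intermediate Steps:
b(c) = -20 (b(c) = 5*(-4) = -20)
l(C) = -20 - C
16085/32076 - 47017/l(108) = 16085/32076 - 47017/(-20 - 1*108) = 16085*(1/32076) - 47017/(-20 - 108) = 16085/32076 - 47017/(-128) = 16085/32076 - 47017*(-1/128) = 16085/32076 + 47017/128 = 377544043/1026432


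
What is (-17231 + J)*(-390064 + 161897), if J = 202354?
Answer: -42238959541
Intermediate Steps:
(-17231 + J)*(-390064 + 161897) = (-17231 + 202354)*(-390064 + 161897) = 185123*(-228167) = -42238959541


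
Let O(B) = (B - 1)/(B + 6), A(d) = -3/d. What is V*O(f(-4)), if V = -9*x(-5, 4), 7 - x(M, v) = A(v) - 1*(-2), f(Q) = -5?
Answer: 621/2 ≈ 310.50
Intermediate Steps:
x(M, v) = 5 + 3/v (x(M, v) = 7 - (-3/v - 1*(-2)) = 7 - (-3/v + 2) = 7 - (2 - 3/v) = 7 + (-2 + 3/v) = 5 + 3/v)
O(B) = (-1 + B)/(6 + B)
V = -207/4 (V = -9*(5 + 3/4) = -9*23/4 = -207/4 ≈ -51.750)
V*O(f(-4)) = -207*(-1 - 5)/(4*(6 - 5)) = -207*(-6)/(4*1) = -207*(-6)/4 = -207/4*(-6) = 621/2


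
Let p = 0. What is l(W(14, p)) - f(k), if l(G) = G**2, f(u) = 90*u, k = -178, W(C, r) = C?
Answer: 16216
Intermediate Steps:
l(W(14, p)) - f(k) = 14**2 - 90*(-178) = 196 - 1*(-16020) = 196 + 16020 = 16216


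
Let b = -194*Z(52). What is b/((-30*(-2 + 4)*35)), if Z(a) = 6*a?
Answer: 5044/175 ≈ 28.823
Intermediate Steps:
b = -60528 (b = -1164*52 = -194*312 = -60528)
b/((-30*(-2 + 4)*35)) = -60528*(-1/(1050*(-2 + 4))) = -60528/(-30*2*35) = -60528/(-6*10*35) = -60528/((-60*35)) = -60528/(-2100) = -60528*(-1/2100) = 5044/175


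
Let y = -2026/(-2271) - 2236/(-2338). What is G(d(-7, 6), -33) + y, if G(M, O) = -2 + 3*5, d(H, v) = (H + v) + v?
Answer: 39419759/2654799 ≈ 14.848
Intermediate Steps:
d(H, v) = H + 2*v
G(M, O) = 13 (G(M, O) = -2 + 15 = 13)
y = 4907372/2654799 (y = -2026*(-1/2271) - 2236*(-1/2338) = 2026/2271 + 1118/1169 = 4907372/2654799 ≈ 1.8485)
G(d(-7, 6), -33) + y = 13 + 4907372/2654799 = 39419759/2654799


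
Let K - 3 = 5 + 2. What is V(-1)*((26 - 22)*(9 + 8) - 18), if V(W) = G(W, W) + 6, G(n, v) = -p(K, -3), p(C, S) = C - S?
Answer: -350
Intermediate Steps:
K = 10 (K = 3 + (5 + 2) = 3 + 7 = 10)
G(n, v) = -13 (G(n, v) = -(10 - 1*(-3)) = -(10 + 3) = -1*13 = -13)
V(W) = -7 (V(W) = -13 + 6 = -7)
V(-1)*((26 - 22)*(9 + 8) - 18) = -7*((26 - 22)*(9 + 8) - 18) = -7*(4*17 - 18) = -7*(68 - 18) = -7*50 = -350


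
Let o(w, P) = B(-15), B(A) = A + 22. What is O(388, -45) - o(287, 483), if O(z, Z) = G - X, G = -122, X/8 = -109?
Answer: 743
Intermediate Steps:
B(A) = 22 + A
X = -872 (X = 8*(-109) = -872)
o(w, P) = 7 (o(w, P) = 22 - 15 = 7)
O(z, Z) = 750 (O(z, Z) = -122 - 1*(-872) = -122 + 872 = 750)
O(388, -45) - o(287, 483) = 750 - 1*7 = 750 - 7 = 743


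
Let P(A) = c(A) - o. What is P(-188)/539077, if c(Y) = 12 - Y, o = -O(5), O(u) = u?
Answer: 205/539077 ≈ 0.00038028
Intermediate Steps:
o = -5 (o = -1*5 = -5)
P(A) = 17 - A (P(A) = (12 - A) - 1*(-5) = (12 - A) + 5 = 17 - A)
P(-188)/539077 = (17 - 1*(-188))/539077 = (17 + 188)*(1/539077) = 205*(1/539077) = 205/539077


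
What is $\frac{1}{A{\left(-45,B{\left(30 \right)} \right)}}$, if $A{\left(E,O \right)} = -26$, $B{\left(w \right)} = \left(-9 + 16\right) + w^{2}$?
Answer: $- \frac{1}{26} \approx -0.038462$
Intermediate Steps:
$B{\left(w \right)} = 7 + w^{2}$
$\frac{1}{A{\left(-45,B{\left(30 \right)} \right)}} = \frac{1}{-26} = - \frac{1}{26}$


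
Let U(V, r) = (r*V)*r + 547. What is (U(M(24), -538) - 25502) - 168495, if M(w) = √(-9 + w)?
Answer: -193450 + 289444*√15 ≈ 9.2756e+5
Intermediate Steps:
U(V, r) = 547 + V*r² (U(V, r) = (V*r)*r + 547 = V*r² + 547 = 547 + V*r²)
(U(M(24), -538) - 25502) - 168495 = ((547 + √(-9 + 24)*(-538)²) - 25502) - 168495 = ((547 + √15*289444) - 25502) - 168495 = ((547 + 289444*√15) - 25502) - 168495 = (-24955 + 289444*√15) - 168495 = -193450 + 289444*√15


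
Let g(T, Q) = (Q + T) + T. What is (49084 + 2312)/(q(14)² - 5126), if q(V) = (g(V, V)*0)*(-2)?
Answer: -25698/2563 ≈ -10.027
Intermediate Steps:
g(T, Q) = Q + 2*T
q(V) = 0 (q(V) = ((V + 2*V)*0)*(-2) = ((3*V)*0)*(-2) = 0*(-2) = 0)
(49084 + 2312)/(q(14)² - 5126) = (49084 + 2312)/(0² - 5126) = 51396/(0 - 5126) = 51396/(-5126) = 51396*(-1/5126) = -25698/2563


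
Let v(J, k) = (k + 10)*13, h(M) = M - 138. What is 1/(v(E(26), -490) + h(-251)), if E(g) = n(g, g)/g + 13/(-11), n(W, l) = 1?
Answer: -1/6629 ≈ -0.00015085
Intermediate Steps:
h(M) = -138 + M
E(g) = -13/11 + 1/g (E(g) = 1/g + 13/(-11) = 1/g + 13*(-1/11) = 1/g - 13/11 = -13/11 + 1/g)
v(J, k) = 130 + 13*k (v(J, k) = (10 + k)*13 = 130 + 13*k)
1/(v(E(26), -490) + h(-251)) = 1/((130 + 13*(-490)) + (-138 - 251)) = 1/((130 - 6370) - 389) = 1/(-6240 - 389) = 1/(-6629) = -1/6629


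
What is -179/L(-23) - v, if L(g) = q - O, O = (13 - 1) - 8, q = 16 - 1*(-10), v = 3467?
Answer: -76453/22 ≈ -3475.1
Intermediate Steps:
q = 26 (q = 16 + 10 = 26)
O = 4 (O = 12 - 8 = 4)
L(g) = 22 (L(g) = 26 - 1*4 = 26 - 4 = 22)
-179/L(-23) - v = -179/22 - 1*3467 = -179*1/22 - 3467 = -179/22 - 3467 = -76453/22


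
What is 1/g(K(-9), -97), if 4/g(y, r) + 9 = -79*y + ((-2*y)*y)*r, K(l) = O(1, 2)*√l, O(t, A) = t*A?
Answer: -6993/4 - 237*I/2 ≈ -1748.3 - 118.5*I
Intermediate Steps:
O(t, A) = A*t
K(l) = 2*√l (K(l) = (2*1)*√l = 2*√l)
g(y, r) = 4/(-9 - 79*y - 2*r*y²) (g(y, r) = 4/(-9 + (-79*y + ((-2*y)*y)*r)) = 4/(-9 + (-79*y + (-2*y²)*r)) = 4/(-9 + (-79*y - 2*r*y²)) = 4/(-9 - 79*y - 2*r*y²))
1/g(K(-9), -97) = 1/(-4/(9 + 79*(2*√(-9)) + 2*(-97)*(2*√(-9))²)) = 1/(-4/(9 + 79*(2*(3*I)) + 2*(-97)*(2*(3*I))²)) = 1/(-4/(9 + 79*(6*I) + 2*(-97)*(6*I)²)) = 1/(-4/(9 + 474*I + 2*(-97)*(-36))) = 1/(-4/(9 + 474*I + 6984)) = 1/(-4*(6993 - 474*I)/49126725) = -6993/4 - 237*I/2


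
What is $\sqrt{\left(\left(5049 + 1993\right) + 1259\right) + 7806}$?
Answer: $\sqrt{16107} \approx 126.91$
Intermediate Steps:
$\sqrt{\left(\left(5049 + 1993\right) + 1259\right) + 7806} = \sqrt{\left(7042 + 1259\right) + 7806} = \sqrt{8301 + 7806} = \sqrt{16107}$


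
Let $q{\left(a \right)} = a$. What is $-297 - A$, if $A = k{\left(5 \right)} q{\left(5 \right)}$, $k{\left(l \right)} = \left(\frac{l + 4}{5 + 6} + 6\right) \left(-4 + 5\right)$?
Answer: $- \frac{3642}{11} \approx -331.09$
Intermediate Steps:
$k{\left(l \right)} = \frac{70}{11} + \frac{l}{11}$ ($k{\left(l \right)} = \left(\frac{4 + l}{11} + 6\right) 1 = \left(\left(4 + l\right) \frac{1}{11} + 6\right) 1 = \left(\left(\frac{4}{11} + \frac{l}{11}\right) + 6\right) 1 = \left(\frac{70}{11} + \frac{l}{11}\right) 1 = \frac{70}{11} + \frac{l}{11}$)
$A = \frac{375}{11}$ ($A = \left(\frac{70}{11} + \frac{1}{11} \cdot 5\right) 5 = \left(\frac{70}{11} + \frac{5}{11}\right) 5 = \frac{75}{11} \cdot 5 = \frac{375}{11} \approx 34.091$)
$-297 - A = -297 - \frac{375}{11} = - \frac{3642}{11}$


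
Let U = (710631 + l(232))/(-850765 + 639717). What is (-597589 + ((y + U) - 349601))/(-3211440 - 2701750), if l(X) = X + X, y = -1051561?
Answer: 421833112143/1247966923120 ≈ 0.33802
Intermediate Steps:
l(X) = 2*X
U = -711095/211048 (U = (710631 + 2*232)/(-850765 + 639717) = (710631 + 464)/(-211048) = 711095*(-1/211048) = -711095/211048 ≈ -3.3694)
(-597589 + ((y + U) - 349601))/(-3211440 - 2701750) = (-597589 + ((-1051561 - 711095/211048) - 349601))/(-3211440 - 2701750) = (-597589 + (-221930557023/211048 - 349601))/(-5913190) = (-597589 - 295713148871/211048)*(-1/5913190) = -421833112143/211048*(-1/5913190) = 421833112143/1247966923120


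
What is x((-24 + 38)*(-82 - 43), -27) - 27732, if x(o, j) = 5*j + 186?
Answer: -27681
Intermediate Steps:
x(o, j) = 186 + 5*j
x((-24 + 38)*(-82 - 43), -27) - 27732 = (186 + 5*(-27)) - 27732 = (186 - 135) - 27732 = 51 - 27732 = -27681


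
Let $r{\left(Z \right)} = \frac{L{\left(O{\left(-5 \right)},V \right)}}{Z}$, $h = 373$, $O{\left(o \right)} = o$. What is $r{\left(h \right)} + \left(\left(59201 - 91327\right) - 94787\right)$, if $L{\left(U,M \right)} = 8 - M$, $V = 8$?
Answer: $-126913$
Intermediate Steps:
$r{\left(Z \right)} = 0$ ($r{\left(Z \right)} = \frac{8 - 8}{Z} = \frac{0}{Z} = 0$)
$r{\left(h \right)} + \left(\left(59201 - 91327\right) - 94787\right) = 0 + \left(\left(59201 - 91327\right) - 94787\right) = 0 - 126913 = -126913$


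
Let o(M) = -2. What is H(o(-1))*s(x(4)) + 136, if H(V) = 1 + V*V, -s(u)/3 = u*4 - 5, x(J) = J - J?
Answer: 211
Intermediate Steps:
x(J) = 0
s(u) = 15 - 12*u (s(u) = -3*(u*4 - 5) = -3*(4*u - 5) = -3*(-5 + 4*u) = 15 - 12*u)
H(V) = 1 + V²
H(o(-1))*s(x(4)) + 136 = (1 + (-2)²)*(15 - 12*0) + 136 = (1 + 4)*(15 + 0) + 136 = 5*15 + 136 = 75 + 136 = 211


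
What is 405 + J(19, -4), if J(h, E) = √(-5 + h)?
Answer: 405 + √14 ≈ 408.74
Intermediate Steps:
405 + J(19, -4) = 405 + √(-5 + 19) = 405 + √14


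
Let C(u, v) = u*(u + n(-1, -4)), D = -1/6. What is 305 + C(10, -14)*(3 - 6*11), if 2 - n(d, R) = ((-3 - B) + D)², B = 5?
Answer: 69525/2 ≈ 34763.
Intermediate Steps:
D = -⅙ (D = -1*⅙ = -⅙ ≈ -0.16667)
n(d, R) = -2329/36 (n(d, R) = 2 - ((-3 - 1*5) - ⅙)² = 2 - ((-3 - 5) - ⅙)² = 2 - (-8 - ⅙)² = 2 - (-49/6)² = 2 - 1*2401/36 = 2 - 2401/36 = -2329/36)
C(u, v) = u*(-2329/36 + u) (C(u, v) = u*(u - 2329/36) = u*(-2329/36 + u))
305 + C(10, -14)*(3 - 6*11) = 305 + ((1/36)*10*(-2329 + 36*10))*(3 - 6*11) = 305 + ((1/36)*10*(-2329 + 360))*(3 - 66) = 305 + ((1/36)*10*(-1969))*(-63) = 305 - 9845/18*(-63) = 305 + 68915/2 = 69525/2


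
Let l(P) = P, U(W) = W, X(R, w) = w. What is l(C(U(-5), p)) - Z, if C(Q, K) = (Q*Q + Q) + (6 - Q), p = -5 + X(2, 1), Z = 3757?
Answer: -3726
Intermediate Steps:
p = -4 (p = -5 + 1 = -4)
C(Q, K) = 6 + Q**2 (C(Q, K) = (Q**2 + Q) + (6 - Q) = (Q + Q**2) + (6 - Q) = 6 + Q**2)
l(C(U(-5), p)) - Z = (6 + (-5)**2) - 1*3757 = (6 + 25) - 3757 = 31 - 3757 = -3726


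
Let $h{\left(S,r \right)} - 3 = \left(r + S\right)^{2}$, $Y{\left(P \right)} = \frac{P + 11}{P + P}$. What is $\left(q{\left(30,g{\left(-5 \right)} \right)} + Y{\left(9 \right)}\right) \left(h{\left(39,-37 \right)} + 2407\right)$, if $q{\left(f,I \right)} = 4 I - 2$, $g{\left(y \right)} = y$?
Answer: $- \frac{453832}{9} \approx -50426.0$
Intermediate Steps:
$Y{\left(P \right)} = \frac{11 + P}{2 P}$
$q{\left(f,I \right)} = -2 + 4 I$
$h{\left(S,r \right)} = 3 + \left(S + r\right)^{2}$ ($h{\left(S,r \right)} = 3 + \left(r + S\right)^{2} = 3 + \left(S + r\right)^{2}$)
$\left(q{\left(30,g{\left(-5 \right)} \right)} + Y{\left(9 \right)}\right) \left(h{\left(39,-37 \right)} + 2407\right) = \left(\left(-2 + 4 \left(-5\right)\right) + \frac{11 + 9}{2 \cdot 9}\right) \left(\left(3 + \left(39 - 37\right)^{2}\right) + 2407\right) = \left(\left(-2 - 20\right) + \frac{1}{2} \cdot \frac{1}{9} \cdot 20\right) \left(\left(3 + 2^{2}\right) + 2407\right) = \left(-22 + \frac{10}{9}\right) \left(\left(3 + 4\right) + 2407\right) = - \frac{188 \left(7 + 2407\right)}{9} = \left(- \frac{188}{9}\right) 2414 = - \frac{453832}{9}$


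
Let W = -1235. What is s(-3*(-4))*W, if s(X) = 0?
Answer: 0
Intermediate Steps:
s(-3*(-4))*W = 0*(-1235) = 0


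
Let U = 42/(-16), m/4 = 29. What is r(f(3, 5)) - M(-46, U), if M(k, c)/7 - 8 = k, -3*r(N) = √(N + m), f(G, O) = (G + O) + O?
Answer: 266 - √129/3 ≈ 262.21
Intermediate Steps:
m = 116 (m = 4*29 = 116)
f(G, O) = G + 2*O
r(N) = -√(116 + N)/3 (r(N) = -√(N + 116)/3 = -√(116 + N)/3)
U = -21/8 (U = 42*(-1/16) = -21/8 ≈ -2.6250)
M(k, c) = 56 + 7*k
r(f(3, 5)) - M(-46, U) = -√(116 + (3 + 2*5))/3 - (56 + 7*(-46)) = -√(116 + (3 + 10))/3 - (56 - 322) = -√(116 + 13)/3 - 1*(-266) = -√129/3 + 266 = 266 - √129/3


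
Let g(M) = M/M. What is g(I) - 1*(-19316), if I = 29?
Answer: 19317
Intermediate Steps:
g(M) = 1
g(I) - 1*(-19316) = 1 - 1*(-19316) = 1 + 19316 = 19317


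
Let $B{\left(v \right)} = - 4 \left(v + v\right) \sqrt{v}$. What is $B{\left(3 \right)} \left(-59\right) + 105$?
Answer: $105 + 1416 \sqrt{3} \approx 2557.6$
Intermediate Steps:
$B{\left(v \right)} = - 8 v^{\frac{3}{2}}$ ($B{\left(v \right)} = - 4 \cdot 2 v \sqrt{v} = - 8 v \sqrt{v} = - 8 v^{\frac{3}{2}}$)
$B{\left(3 \right)} \left(-59\right) + 105 = - 8 \cdot 3^{\frac{3}{2}} \left(-59\right) + 105 = - 8 \cdot 3 \sqrt{3} \left(-59\right) + 105 = - 24 \sqrt{3} \left(-59\right) + 105 = 1416 \sqrt{3} + 105 = 105 + 1416 \sqrt{3}$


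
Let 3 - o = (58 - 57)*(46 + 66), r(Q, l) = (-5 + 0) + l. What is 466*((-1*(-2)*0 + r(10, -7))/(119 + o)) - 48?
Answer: -3036/5 ≈ -607.20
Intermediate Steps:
r(Q, l) = -5 + l
o = -109 (o = 3 - (58 - 57)*(46 + 66) = 3 - 112 = -109)
466*((-1*(-2)*0 + r(10, -7))/(119 + o)) - 48 = 466*((-1*(-2)*0 + (-5 - 7))/(119 - 109)) - 48 = 466*((2*0 - 12)/10) - 48 = 466*((0 - 12)*(⅒)) - 48 = 466*(-12*⅒) - 48 = 466*(-6/5) - 48 = -2796/5 - 48 = -3036/5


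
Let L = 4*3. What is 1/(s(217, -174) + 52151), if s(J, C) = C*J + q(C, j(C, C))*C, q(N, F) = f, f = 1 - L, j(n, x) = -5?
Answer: 1/16307 ≈ 6.1323e-5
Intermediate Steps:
L = 12
f = -11 (f = 1 - 1*12 = 1 - 12 = -11)
q(N, F) = -11
s(J, C) = -11*C + C*J (s(J, C) = C*J - 11*C = -11*C + C*J)
1/(s(217, -174) + 52151) = 1/(-174*(-11 + 217) + 52151) = 1/(-174*206 + 52151) = 1/(-35844 + 52151) = 1/16307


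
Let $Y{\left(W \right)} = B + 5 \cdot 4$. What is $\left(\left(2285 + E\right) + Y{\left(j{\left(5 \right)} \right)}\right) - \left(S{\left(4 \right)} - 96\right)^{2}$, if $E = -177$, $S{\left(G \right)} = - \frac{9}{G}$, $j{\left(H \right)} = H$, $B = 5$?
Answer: $- \frac{120321}{16} \approx -7520.1$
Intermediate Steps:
$Y{\left(W \right)} = 25$ ($Y{\left(W \right)} = 5 + 5 \cdot 4 = 5 + 20 = 25$)
$\left(\left(2285 + E\right) + Y{\left(j{\left(5 \right)} \right)}\right) - \left(S{\left(4 \right)} - 96\right)^{2} = \left(\left(2285 - 177\right) + 25\right) - \left(- \frac{9}{4} - 96\right)^{2} = \left(2108 + 25\right) - \left(\left(-9\right) \frac{1}{4} - 96\right)^{2} = 2133 - \left(- \frac{9}{4} - 96\right)^{2} = 2133 - \left(- \frac{393}{4}\right)^{2} = 2133 - \frac{154449}{16} = - \frac{120321}{16}$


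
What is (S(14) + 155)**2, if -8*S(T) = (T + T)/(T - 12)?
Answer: 375769/16 ≈ 23486.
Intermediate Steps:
S(T) = -T/(4*(-12 + T)) (S(T) = -(T + T)/(8*(T - 12)) = -2*T/(8*(-12 + T)) = -T/(4*(-12 + T)))
(S(14) + 155)**2 = (-1*14/(-48 + 4*14) + 155)**2 = (-1*14/(-48 + 56) + 155)**2 = (-1*14/8 + 155)**2 = (-1*14*1/8 + 155)**2 = (-7/4 + 155)**2 = (613/4)**2 = 375769/16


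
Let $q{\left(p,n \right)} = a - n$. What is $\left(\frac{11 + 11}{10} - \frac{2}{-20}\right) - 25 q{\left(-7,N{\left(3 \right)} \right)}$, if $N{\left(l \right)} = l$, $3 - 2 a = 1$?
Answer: $\frac{523}{10} \approx 52.3$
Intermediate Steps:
$a = 1$ ($a = \frac{3}{2} - \frac{1}{2} = 1$)
$q{\left(p,n \right)} = 1 - n$
$\left(\frac{11 + 11}{10} - \frac{2}{-20}\right) - 25 q{\left(-7,N{\left(3 \right)} \right)} = \left(\frac{11 + 11}{10} - \frac{2}{-20}\right) - 25 \left(1 - 3\right) = \left(22 \cdot \frac{1}{10} - - \frac{1}{10}\right) - 25 \left(1 - 3\right) = \left(\frac{11}{5} + \frac{1}{10}\right) - -50 = \frac{23}{10} + 50 = \frac{523}{10}$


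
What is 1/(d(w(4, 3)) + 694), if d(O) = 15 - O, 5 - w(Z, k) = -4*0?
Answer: 1/704 ≈ 0.0014205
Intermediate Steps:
w(Z, k) = 5 (w(Z, k) = 5 - (-4)*0 = 5 - 1*0 = 5 + 0 = 5)
1/(d(w(4, 3)) + 694) = 1/((15 - 1*5) + 694) = 1/((15 - 5) + 694) = 1/(10 + 694) = 1/704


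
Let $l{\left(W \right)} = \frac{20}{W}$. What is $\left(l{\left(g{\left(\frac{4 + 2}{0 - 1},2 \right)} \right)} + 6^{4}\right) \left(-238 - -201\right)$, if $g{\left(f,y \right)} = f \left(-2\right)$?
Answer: $- \frac{144041}{3} \approx -48014.0$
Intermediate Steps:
$g{\left(f,y \right)} = - 2 f$
$\left(l{\left(g{\left(\frac{4 + 2}{0 - 1},2 \right)} \right)} + 6^{4}\right) \left(-238 - -201\right) = \left(\frac{20}{\left(-2\right) \frac{4 + 2}{0 - 1}} + 6^{4}\right) \left(-238 - -201\right) = \left(\frac{20}{\left(-2\right) \frac{6}{-1}} + 1296\right) \left(-238 + 201\right) = \left(\frac{20}{\left(-2\right) 6 \left(-1\right)} + 1296\right) \left(-37\right) = \left(\frac{20}{\left(-2\right) \left(-6\right)} + 1296\right) \left(-37\right) = \left(\frac{20}{12} + 1296\right) \left(-37\right) = \left(20 \cdot \frac{1}{12} + 1296\right) \left(-37\right) = \left(\frac{5}{3} + 1296\right) \left(-37\right) = \frac{3893}{3} \left(-37\right) = - \frac{144041}{3}$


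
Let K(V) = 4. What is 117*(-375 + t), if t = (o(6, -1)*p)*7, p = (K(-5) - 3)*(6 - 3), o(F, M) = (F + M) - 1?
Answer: -34047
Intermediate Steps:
o(F, M) = -1 + F + M
p = 3 (p = (4 - 3)*(6 - 3) = 1*3 = 3)
t = 84 (t = ((-1 + 6 - 1)*3)*7 = (4*3)*7 = 12*7 = 84)
117*(-375 + t) = 117*(-375 + 84) = 117*(-291) = -34047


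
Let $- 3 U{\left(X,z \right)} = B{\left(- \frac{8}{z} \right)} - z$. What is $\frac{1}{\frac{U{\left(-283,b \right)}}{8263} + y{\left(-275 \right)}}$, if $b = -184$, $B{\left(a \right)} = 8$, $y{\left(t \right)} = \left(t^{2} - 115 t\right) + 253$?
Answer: $\frac{8263}{888297225} \approx 9.3021 \cdot 10^{-6}$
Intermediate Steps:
$y{\left(t \right)} = 253 + t^{2} - 115 t$
$U{\left(X,z \right)} = - \frac{8}{3} + \frac{z}{3}$ ($U{\left(X,z \right)} = - \frac{8 - z}{3} = - \frac{8}{3} + \frac{z}{3}$)
$\frac{1}{\frac{U{\left(-283,b \right)}}{8263} + y{\left(-275 \right)}} = \frac{1}{\frac{- \frac{8}{3} + \frac{1}{3} \left(-184\right)}{8263} + \left(253 + \left(-275\right)^{2} - -31625\right)} = \frac{1}{\left(- \frac{8}{3} - \frac{184}{3}\right) \frac{1}{8263} + \left(253 + 75625 + 31625\right)} = \frac{1}{\left(-64\right) \frac{1}{8263} + 107503} = \frac{1}{- \frac{64}{8263} + 107503} = \frac{1}{\frac{888297225}{8263}} = \frac{8263}{888297225}$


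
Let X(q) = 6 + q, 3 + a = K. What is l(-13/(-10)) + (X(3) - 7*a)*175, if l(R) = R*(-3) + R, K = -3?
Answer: 44612/5 ≈ 8922.4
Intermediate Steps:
a = -6 (a = -3 - 3 = -6)
l(R) = -2*R (l(R) = -3*R + R = -2*R)
l(-13/(-10)) + (X(3) - 7*a)*175 = -(-26)/(-10) + ((6 + 3) - 7*(-6))*175 = -(-26)*(-1)/10 + (9 + 42)*175 = -2*13/10 + 51*175 = -13/5 + 8925 = 44612/5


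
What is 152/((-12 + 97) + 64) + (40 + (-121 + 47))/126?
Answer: 7043/9387 ≈ 0.75029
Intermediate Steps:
152/((-12 + 97) + 64) + (40 + (-121 + 47))/126 = 152/(85 + 64) + (40 - 74)*(1/126) = 152/149 - 34*1/126 = 152*(1/149) - 17/63 = 152/149 - 17/63 = 7043/9387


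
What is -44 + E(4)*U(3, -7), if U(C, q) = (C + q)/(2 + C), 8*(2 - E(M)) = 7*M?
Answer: -214/5 ≈ -42.800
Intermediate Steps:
E(M) = 2 - 7*M/8
U(C, q) = (C + q)/(2 + C)
-44 + E(4)*U(3, -7) = -44 + (2 - 7/8*4)*((3 - 7)/(2 + 3)) = -44 + (2 - 7/2)*(-4/5) = -44 - 3*(-4)/10 = -44 - 3/2*(-⅘) = -44 + 6/5 = -214/5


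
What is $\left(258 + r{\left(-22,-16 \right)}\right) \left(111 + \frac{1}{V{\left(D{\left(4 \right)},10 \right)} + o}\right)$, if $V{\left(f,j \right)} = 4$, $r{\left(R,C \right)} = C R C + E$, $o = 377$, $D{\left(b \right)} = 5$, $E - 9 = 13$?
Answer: $- \frac{75448928}{127} \approx -5.9409 \cdot 10^{5}$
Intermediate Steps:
$E = 22$ ($E = 9 + 13 = 22$)
$r{\left(R,C \right)} = 22 + R C^{2}$ ($r{\left(R,C \right)} = C R C + 22 = R C^{2} + 22 = 22 + R C^{2}$)
$\left(258 + r{\left(-22,-16 \right)}\right) \left(111 + \frac{1}{V{\left(D{\left(4 \right)},10 \right)} + o}\right) = \left(258 + \left(22 - 22 \left(-16\right)^{2}\right)\right) \left(111 + \frac{1}{4 + 377}\right) = \left(258 + \left(22 - 5632\right)\right) \left(111 + \frac{1}{381}\right) = \left(258 - 5610\right) \frac{42292}{381} = \left(-5352\right) \frac{42292}{381} = - \frac{75448928}{127}$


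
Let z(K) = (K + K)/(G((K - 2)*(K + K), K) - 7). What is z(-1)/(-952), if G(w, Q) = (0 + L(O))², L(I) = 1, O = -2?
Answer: -1/2856 ≈ -0.00035014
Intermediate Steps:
G(w, Q) = 1 (G(w, Q) = (0 + 1)² = 1² = 1)
z(K) = -K/3 (z(K) = (K + K)/(1 - 7) = (2*K)/(-6) = (2*K)*(-⅙) = -K/3)
z(-1)/(-952) = -⅓*(-1)/(-952) = (⅓)*(-1/952) = -1/2856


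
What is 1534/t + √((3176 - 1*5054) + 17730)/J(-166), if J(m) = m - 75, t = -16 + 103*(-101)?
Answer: -1534/10419 - 2*√3963/241 ≈ -0.66966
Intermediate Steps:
t = -10419 (t = -16 - 10403 = -10419)
J(m) = -75 + m
1534/t + √((3176 - 1*5054) + 17730)/J(-166) = 1534/(-10419) + √((3176 - 1*5054) + 17730)/(-75 - 166) = 1534*(-1/10419) + √((3176 - 5054) + 17730)/(-241) = -1534/10419 + √(-1878 + 17730)*(-1/241) = -1534/10419 + √15852*(-1/241) = -1534/10419 + (2*√3963)*(-1/241) = -1534/10419 - 2*√3963/241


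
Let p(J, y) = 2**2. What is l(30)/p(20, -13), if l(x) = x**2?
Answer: 225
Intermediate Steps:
p(J, y) = 4
l(30)/p(20, -13) = 30**2/4 = 900*(1/4) = 225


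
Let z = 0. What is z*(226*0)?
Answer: 0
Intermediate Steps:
z*(226*0) = 0*(226*0) = 0*0 = 0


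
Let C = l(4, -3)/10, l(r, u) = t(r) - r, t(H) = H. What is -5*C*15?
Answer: 0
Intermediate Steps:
l(r, u) = 0 (l(r, u) = r - r = 0)
C = 0 (C = 0/10 = 0*(⅒) = 0)
-5*C*15 = -5*0*15 = 0*15 = 0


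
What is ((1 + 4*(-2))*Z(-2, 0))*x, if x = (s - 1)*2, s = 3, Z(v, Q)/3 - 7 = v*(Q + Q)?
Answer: -588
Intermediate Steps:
Z(v, Q) = 21 + 6*Q*v (Z(v, Q) = 21 + 3*(v*(Q + Q)) = 21 + 3*(v*(2*Q)) = 21 + 3*(2*Q*v) = 21 + 6*Q*v)
x = 4 (x = (3 - 1)*2 = 2*2 = 4)
((1 + 4*(-2))*Z(-2, 0))*x = ((1 + 4*(-2))*(21 + 6*0*(-2)))*4 = ((1 - 8)*(21 + 0))*4 = -7*21*4 = -147*4 = -588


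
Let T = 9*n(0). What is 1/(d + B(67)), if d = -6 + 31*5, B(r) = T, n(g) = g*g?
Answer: 1/149 ≈ 0.0067114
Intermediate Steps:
n(g) = g²
T = 0 (T = 9*0² = 9*0 = 0)
B(r) = 0
d = 149 (d = -6 + 155 = 149)
1/(d + B(67)) = 1/(149 + 0) = 1/149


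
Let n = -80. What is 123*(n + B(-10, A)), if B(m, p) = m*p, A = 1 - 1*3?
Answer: -7380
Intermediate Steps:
A = -2 (A = 1 - 3 = -2)
123*(n + B(-10, A)) = 123*(-80 - 10*(-2)) = 123*(-80 + 20) = 123*(-60) = -7380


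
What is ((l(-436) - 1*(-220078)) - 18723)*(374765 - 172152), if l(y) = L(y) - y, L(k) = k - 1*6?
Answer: 40795924937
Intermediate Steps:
L(k) = -6 + k (L(k) = k - 6 = -6 + k)
l(y) = -6 (l(y) = (-6 + y) - y = -6)
((l(-436) - 1*(-220078)) - 18723)*(374765 - 172152) = ((-6 - 1*(-220078)) - 18723)*(374765 - 172152) = ((-6 + 220078) - 18723)*202613 = (220072 - 18723)*202613 = 201349*202613 = 40795924937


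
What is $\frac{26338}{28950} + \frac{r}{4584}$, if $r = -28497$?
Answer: $- \frac{117375793}{22117800} \approx -5.3068$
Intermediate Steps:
$\frac{26338}{28950} + \frac{r}{4584} = \frac{26338}{28950} - \frac{28497}{4584} = 26338 \cdot \frac{1}{28950} - \frac{9499}{1528} = \frac{13169}{14475} - \frac{9499}{1528} = - \frac{117375793}{22117800}$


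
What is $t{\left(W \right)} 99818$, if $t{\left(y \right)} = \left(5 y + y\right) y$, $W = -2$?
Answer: $2395632$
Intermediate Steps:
$t{\left(y \right)} = 6 y^{2}$ ($t{\left(y \right)} = 6 y y = 6 y^{2}$)
$t{\left(W \right)} 99818 = 6 \left(-2\right)^{2} \cdot 99818 = 6 \cdot 4 \cdot 99818 = 24 \cdot 99818 = 2395632$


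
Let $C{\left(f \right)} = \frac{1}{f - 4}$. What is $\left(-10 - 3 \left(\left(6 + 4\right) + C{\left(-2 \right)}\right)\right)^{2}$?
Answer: $\frac{6241}{4} \approx 1560.3$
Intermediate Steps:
$C{\left(f \right)} = \frac{1}{-4 + f}$
$\left(-10 - 3 \left(\left(6 + 4\right) + C{\left(-2 \right)}\right)\right)^{2} = \left(-10 - 3 \left(\left(6 + 4\right) + \frac{1}{-4 - 2}\right)\right)^{2} = \left(-10 - 3 \left(10 + \frac{1}{-6}\right)\right)^{2} = \left(-10 - 3 \left(10 - \frac{1}{6}\right)\right)^{2} = \left(-10 - \frac{59}{2}\right)^{2} = \left(- \frac{79}{2}\right)^{2} = \frac{6241}{4}$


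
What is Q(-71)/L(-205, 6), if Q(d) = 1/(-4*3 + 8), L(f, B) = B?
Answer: -1/24 ≈ -0.041667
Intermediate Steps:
Q(d) = -¼ (Q(d) = 1/(-12 + 8) = 1/(-4) = -¼)
Q(-71)/L(-205, 6) = -¼/6 = -¼*⅙ = -1/24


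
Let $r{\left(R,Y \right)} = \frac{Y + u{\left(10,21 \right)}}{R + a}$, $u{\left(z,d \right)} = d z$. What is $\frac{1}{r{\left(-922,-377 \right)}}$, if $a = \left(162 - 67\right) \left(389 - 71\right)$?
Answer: $- \frac{29288}{167} \approx -175.38$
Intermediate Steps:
$a = 30210$ ($a = 95 \cdot 318 = 30210$)
$r{\left(R,Y \right)} = \frac{210 + Y}{30210 + R}$ ($r{\left(R,Y \right)} = \frac{Y + 21 \cdot 10}{R + 30210} = \frac{Y + 210}{30210 + R} = \frac{210 + Y}{30210 + R}$)
$\frac{1}{r{\left(-922,-377 \right)}} = \frac{1}{\frac{1}{30210 - 922} \left(210 - 377\right)} = \frac{1}{\frac{1}{29288} \left(-167\right)} = \frac{1}{- \frac{167}{29288}} = - \frac{29288}{167}$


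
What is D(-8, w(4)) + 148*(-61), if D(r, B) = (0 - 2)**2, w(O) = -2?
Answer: -9024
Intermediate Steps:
D(r, B) = 4 (D(r, B) = (-2)**2 = 4)
D(-8, w(4)) + 148*(-61) = 4 + 148*(-61) = 4 - 9028 = -9024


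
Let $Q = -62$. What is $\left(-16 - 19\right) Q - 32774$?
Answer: $-30604$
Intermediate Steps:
$\left(-16 - 19\right) Q - 32774 = \left(-16 - 19\right) \left(-62\right) - 32774 = \left(-35\right) \left(-62\right) - 32774 = 2170 - 32774 = -30604$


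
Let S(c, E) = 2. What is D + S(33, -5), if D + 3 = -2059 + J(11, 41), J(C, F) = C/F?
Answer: -84449/41 ≈ -2059.7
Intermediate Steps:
D = -84531/41 (D = -3 + (-2059 + 11/41) = -3 - 84408/41 = -84531/41 ≈ -2061.7)
D + S(33, -5) = -84531/41 + 2 = -84449/41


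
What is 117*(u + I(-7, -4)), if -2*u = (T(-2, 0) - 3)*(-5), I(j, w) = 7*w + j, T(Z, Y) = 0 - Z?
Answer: -8775/2 ≈ -4387.5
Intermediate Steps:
T(Z, Y) = -Z
I(j, w) = j + 7*w
u = -5/2 (u = -(-1*(-2) - 3)*(-5)/2 = -(2 - 3)*(-5)/2 = -(-1)*(-5)/2 = -½*5 = -5/2 ≈ -2.5000)
117*(u + I(-7, -4)) = 117*(-5/2 + (-7 + 7*(-4))) = 117*(-5/2 + (-7 - 28)) = 117*(-5/2 - 35) = 117*(-75/2) = -8775/2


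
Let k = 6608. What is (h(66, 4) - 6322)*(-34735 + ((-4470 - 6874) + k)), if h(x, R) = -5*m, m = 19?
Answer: 253285407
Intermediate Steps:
h(x, R) = -95 (h(x, R) = -5*19 = -95)
(h(66, 4) - 6322)*(-34735 + ((-4470 - 6874) + k)) = (-95 - 6322)*(-34735 + ((-4470 - 6874) + 6608)) = -6417*(-34735 + (-11344 + 6608)) = -6417*(-34735 - 4736) = -6417*(-39471) = 253285407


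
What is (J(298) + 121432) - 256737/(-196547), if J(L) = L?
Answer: 1840455619/15119 ≈ 1.2173e+5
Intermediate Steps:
(J(298) + 121432) - 256737/(-196547) = (298 + 121432) - 256737/(-196547) = 121730 - 256737*(-1/196547) = 121730 + 19749/15119 = 1840455619/15119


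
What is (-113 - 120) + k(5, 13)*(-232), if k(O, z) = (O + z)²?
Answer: -75401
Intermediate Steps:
(-113 - 120) + k(5, 13)*(-232) = (-113 - 120) + (5 + 13)²*(-232) = -233 + 18²*(-232) = -233 + 324*(-232) = -233 - 75168 = -75401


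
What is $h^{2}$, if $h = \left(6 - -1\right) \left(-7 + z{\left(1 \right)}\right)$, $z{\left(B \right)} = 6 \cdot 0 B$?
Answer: $2401$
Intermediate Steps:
$z{\left(B \right)} = 0$ ($z{\left(B \right)} = 0 B = 0$)
$h = -49$ ($h = \left(6 - -1\right) \left(-7 + 0\right) = \left(6 + 1\right) \left(-7\right) = 7 \left(-7\right) = -49$)
$h^{2} = \left(-49\right)^{2} = 2401$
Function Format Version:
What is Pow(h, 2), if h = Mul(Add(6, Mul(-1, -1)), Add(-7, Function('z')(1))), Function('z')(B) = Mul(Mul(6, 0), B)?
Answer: 2401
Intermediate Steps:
Function('z')(B) = 0 (Function('z')(B) = Mul(0, B) = 0)
h = -49 (h = Mul(Add(6, Mul(-1, -1)), Add(-7, 0)) = Mul(Add(6, 1), -7) = Mul(7, -7) = -49)
Pow(h, 2) = Pow(-49, 2) = 2401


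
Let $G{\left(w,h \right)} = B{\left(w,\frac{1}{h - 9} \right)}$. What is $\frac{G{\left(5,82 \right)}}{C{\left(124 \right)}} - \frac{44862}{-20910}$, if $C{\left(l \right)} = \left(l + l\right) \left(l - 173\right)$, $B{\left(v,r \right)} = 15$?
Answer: $\frac{90808229}{42349720} \approx 2.1442$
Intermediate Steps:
$G{\left(w,h \right)} = 15$
$C{\left(l \right)} = 2 l \left(-173 + l\right)$
$\frac{G{\left(5,82 \right)}}{C{\left(124 \right)}} - \frac{44862}{-20910} = \frac{15}{2 \cdot 124 \left(-173 + 124\right)} - \frac{44862}{-20910} = \frac{15}{2 \cdot 124 \left(-49\right)} - - \frac{7477}{3485} = \frac{15}{-12152} + \frac{7477}{3485} = 15 \left(- \frac{1}{12152}\right) + \frac{7477}{3485} = - \frac{15}{12152} + \frac{7477}{3485} = \frac{90808229}{42349720}$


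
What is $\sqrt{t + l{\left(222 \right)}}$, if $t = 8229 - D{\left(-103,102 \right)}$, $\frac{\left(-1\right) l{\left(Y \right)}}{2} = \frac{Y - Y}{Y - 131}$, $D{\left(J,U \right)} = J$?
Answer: $2 \sqrt{2083} \approx 91.28$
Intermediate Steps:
$l{\left(Y \right)} = 0$ ($l{\left(Y \right)} = - 2 \frac{Y - Y}{Y - 131} = - 2 \frac{0}{-131 + Y} = \left(-2\right) 0 = 0$)
$t = 8332$ ($t = 8229 - -103 = 8229 + 103 = 8332$)
$\sqrt{t + l{\left(222 \right)}} = \sqrt{8332 + 0} = \sqrt{8332} = 2 \sqrt{2083}$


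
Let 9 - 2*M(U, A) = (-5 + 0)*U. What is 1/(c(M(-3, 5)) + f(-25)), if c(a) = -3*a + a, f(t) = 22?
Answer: 1/28 ≈ 0.035714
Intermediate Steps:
M(U, A) = 9/2 + 5*U/2 (M(U, A) = 9/2 - (-5 + 0)*U/2 = 9/2 - (-5)*U/2 = 9/2 + 5*U/2)
c(a) = -2*a
1/(c(M(-3, 5)) + f(-25)) = 1/(-2*(9/2 + (5/2)*(-3)) + 22) = 1/(-2*(9/2 - 15/2) + 22) = 1/(-2*(-3) + 22) = 1/(6 + 22) = 1/28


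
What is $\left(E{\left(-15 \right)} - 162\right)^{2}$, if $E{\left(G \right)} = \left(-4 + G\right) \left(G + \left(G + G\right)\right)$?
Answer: $480249$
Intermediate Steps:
$E{\left(G \right)} = 3 G \left(-4 + G\right)$ ($E{\left(G \right)} = \left(-4 + G\right) \left(G + 2 G\right) = \left(-4 + G\right) 3 G = 3 G \left(-4 + G\right)$)
$\left(E{\left(-15 \right)} - 162\right)^{2} = \left(3 \left(-15\right) \left(-4 - 15\right) - 162\right)^{2} = \left(3 \left(-15\right) \left(-19\right) - 162\right)^{2} = \left(855 - 162\right)^{2} = 693^{2} = 480249$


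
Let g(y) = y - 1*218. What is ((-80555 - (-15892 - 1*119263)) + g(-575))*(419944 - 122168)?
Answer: 16022433232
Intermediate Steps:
g(y) = -218 + y (g(y) = y - 218 = -218 + y)
((-80555 - (-15892 - 1*119263)) + g(-575))*(419944 - 122168) = ((-80555 - (-15892 - 1*119263)) + (-218 - 575))*(419944 - 122168) = ((-80555 - (-15892 - 119263)) - 793)*297776 = ((-80555 - 1*(-135155)) - 793)*297776 = ((-80555 + 135155) - 793)*297776 = (54600 - 793)*297776 = 53807*297776 = 16022433232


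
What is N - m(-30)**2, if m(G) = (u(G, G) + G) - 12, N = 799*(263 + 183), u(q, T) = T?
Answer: 351170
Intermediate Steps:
N = 356354 (N = 799*446 = 356354)
m(G) = -12 + 2*G (m(G) = (G + G) - 12 = 2*G - 12 = -12 + 2*G)
N - m(-30)**2 = 356354 - (-12 + 2*(-30))**2 = 356354 - (-12 - 60)**2 = 356354 - 1*(-72)**2 = 356354 - 1*5184 = 356354 - 5184 = 351170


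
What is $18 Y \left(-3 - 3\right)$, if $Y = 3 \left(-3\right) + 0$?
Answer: $972$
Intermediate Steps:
$Y = -9$ ($Y = -9 + 0 = -9$)
$18 Y \left(-3 - 3\right) = 18 \left(-9\right) \left(-3 - 3\right) = - 162 \left(-3 - 3\right) = \left(-162\right) \left(-6\right) = 972$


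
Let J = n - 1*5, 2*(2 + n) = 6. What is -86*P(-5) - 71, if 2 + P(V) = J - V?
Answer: 15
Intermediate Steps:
n = 1 (n = -2 + (1/2)*6 = -2 + 3 = 1)
J = -4 (J = 1 - 1*5 = 1 - 5 = -4)
P(V) = -6 - V (P(V) = -2 + (-4 - V) = -6 - V)
-86*P(-5) - 71 = -86*(-6 - 1*(-5)) - 71 = -86*(-6 + 5) - 71 = -86*(-1) - 71 = 86 - 71 = 15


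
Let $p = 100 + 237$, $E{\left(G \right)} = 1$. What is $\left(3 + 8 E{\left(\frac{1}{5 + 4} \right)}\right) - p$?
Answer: $-326$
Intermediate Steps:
$p = 337$
$\left(3 + 8 E{\left(\frac{1}{5 + 4} \right)}\right) - p = \left(3 + 8 \cdot 1\right) - 337 = \left(3 + 8\right) - 337 = 11 - 337 = -326$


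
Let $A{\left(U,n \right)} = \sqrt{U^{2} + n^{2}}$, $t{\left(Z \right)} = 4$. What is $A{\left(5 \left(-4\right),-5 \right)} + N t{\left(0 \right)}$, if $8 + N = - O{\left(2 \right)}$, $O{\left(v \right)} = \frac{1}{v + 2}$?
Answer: $-33 + 5 \sqrt{17} \approx -12.384$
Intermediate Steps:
$O{\left(v \right)} = \frac{1}{2 + v}$
$N = - \frac{33}{4}$ ($N = -8 - \frac{1}{2 + 2} = -8 - \frac{1}{4} = - \frac{33}{4} \approx -8.25$)
$A{\left(5 \left(-4\right),-5 \right)} + N t{\left(0 \right)} = \sqrt{\left(5 \left(-4\right)\right)^{2} + \left(-5\right)^{2}} - 33 = \sqrt{\left(-20\right)^{2} + 25} - 33 = \sqrt{400 + 25} - 33 = \sqrt{425} - 33 = 5 \sqrt{17} - 33 = -33 + 5 \sqrt{17}$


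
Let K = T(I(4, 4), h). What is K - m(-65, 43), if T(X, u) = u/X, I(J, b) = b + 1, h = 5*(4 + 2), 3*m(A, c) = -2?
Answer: 20/3 ≈ 6.6667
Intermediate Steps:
m(A, c) = -⅔ (m(A, c) = (⅓)*(-2) = -⅔)
h = 30 (h = 5*6 = 30)
I(J, b) = 1 + b
K = 6 (K = 30/(1 + 4) = 30/5 = 30*(⅕) = 6)
K - m(-65, 43) = 6 - 1*(-⅔) = 6 + ⅔ = 20/3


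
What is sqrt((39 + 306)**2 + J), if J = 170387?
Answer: 2*sqrt(72353) ≈ 537.97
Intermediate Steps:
sqrt((39 + 306)**2 + J) = sqrt((39 + 306)**2 + 170387) = sqrt(345**2 + 170387) = sqrt(119025 + 170387) = sqrt(289412) = 2*sqrt(72353)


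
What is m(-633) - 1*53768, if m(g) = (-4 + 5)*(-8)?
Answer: -53776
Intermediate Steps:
m(g) = -8 (m(g) = 1*(-8) = -8)
m(-633) - 1*53768 = -8 - 1*53768 = -8 - 53768 = -53776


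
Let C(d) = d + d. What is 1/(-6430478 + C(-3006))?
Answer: -1/6436490 ≈ -1.5536e-7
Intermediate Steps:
C(d) = 2*d
1/(-6430478 + C(-3006)) = 1/(-6430478 + 2*(-3006)) = 1/(-6430478 - 6012) = 1/(-6436490) = -1/6436490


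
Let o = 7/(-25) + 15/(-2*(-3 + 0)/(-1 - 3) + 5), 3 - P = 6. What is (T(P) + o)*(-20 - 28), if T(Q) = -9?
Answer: 41952/175 ≈ 239.73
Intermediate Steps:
P = -3 (P = 3 - 1*6 = 3 - 6 = -3)
o = 701/175 (o = 7*(-1/25) + 15/(-(-6)/(-4) + 5) = -7/25 + 15/(-(-6)*(-1)/4 + 5) = -7/25 + 15/(-2*¾ + 5) = -7/25 + 15/(-3/2 + 5) = -7/25 + 15/(7/2) = -7/25 + 15*(2/7) = -7/25 + 30/7 = 701/175 ≈ 4.0057)
(T(P) + o)*(-20 - 28) = (-9 + 701/175)*(-20 - 28) = -874/175*(-48) = 41952/175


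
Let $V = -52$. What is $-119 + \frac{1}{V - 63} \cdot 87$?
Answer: $- \frac{13772}{115} \approx -119.76$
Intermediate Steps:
$-119 + \frac{1}{V - 63} \cdot 87 = -119 + \frac{1}{-52 - 63} \cdot 87 = -119 + \frac{1}{-115} \cdot 87 = -119 - \frac{87}{115} = - \frac{13772}{115}$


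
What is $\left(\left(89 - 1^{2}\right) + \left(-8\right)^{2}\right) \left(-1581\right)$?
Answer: $-240312$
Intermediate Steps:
$\left(\left(89 - 1^{2}\right) + \left(-8\right)^{2}\right) \left(-1581\right) = \left(\left(89 - 1\right) + 64\right) \left(-1581\right) = \left(88 + 64\right) \left(-1581\right) = 152 \left(-1581\right) = -240312$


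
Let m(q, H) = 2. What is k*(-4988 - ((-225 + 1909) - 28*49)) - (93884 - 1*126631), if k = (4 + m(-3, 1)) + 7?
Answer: -36153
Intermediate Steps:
k = 13 (k = (4 + 2) + 7 = 6 + 7 = 13)
k*(-4988 - ((-225 + 1909) - 28*49)) - (93884 - 1*126631) = 13*(-4988 - ((-225 + 1909) - 28*49)) - (93884 - 1*126631) = 13*(-4988 - (1684 - 1372)) - (93884 - 126631) = 13*(-4988 - 1*312) - 1*(-32747) = 13*(-4988 - 312) + 32747 = 13*(-5300) + 32747 = -68900 + 32747 = -36153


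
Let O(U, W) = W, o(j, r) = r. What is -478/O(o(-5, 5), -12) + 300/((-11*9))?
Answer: 2429/66 ≈ 36.803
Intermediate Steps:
-478/O(o(-5, 5), -12) + 300/((-11*9)) = -478/(-12) + 300/((-11*9)) = -478*(-1/12) + 300/(-99) = 239/6 + 300*(-1/99) = 239/6 - 100/33 = 2429/66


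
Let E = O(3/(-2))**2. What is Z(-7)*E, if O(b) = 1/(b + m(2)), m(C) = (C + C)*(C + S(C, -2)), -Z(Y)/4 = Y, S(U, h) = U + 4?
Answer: 112/3721 ≈ 0.030099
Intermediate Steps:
S(U, h) = 4 + U
Z(Y) = -4*Y
m(C) = 2*C*(4 + 2*C) (m(C) = (C + C)*(C + (4 + C)) = (2*C)*(4 + 2*C) = 2*C*(4 + 2*C))
O(b) = 1/(32 + b) (O(b) = 1/(b + 4*2*(2 + 2)) = 1/(b + 4*2*4) = 1/(b + 32) = 1/(32 + b))
E = 4/3721 (E = (1/(32 + 3/(-2)))**2 = (1/(32 + 3*(-1/2)))**2 = (1/(32 - 3/2))**2 = (1/(61/2))**2 = (2/61)**2 = 4/3721 ≈ 0.0010750)
Z(-7)*E = -4*(-7)*(4/3721) = 28*(4/3721) = 112/3721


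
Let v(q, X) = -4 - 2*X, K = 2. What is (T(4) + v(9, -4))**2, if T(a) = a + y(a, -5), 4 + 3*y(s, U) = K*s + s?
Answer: 1024/9 ≈ 113.78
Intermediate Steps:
y(s, U) = -4/3 + s (y(s, U) = -4/3 + (2*s + s)/3 = -4/3 + (3*s)/3 = -4/3 + s)
T(a) = -4/3 + 2*a (T(a) = a + (-4/3 + a) = -4/3 + 2*a)
(T(4) + v(9, -4))**2 = ((-4/3 + 2*4) + (-4 - 2*(-4)))**2 = ((-4/3 + 8) + (-4 + 8))**2 = (20/3 + 4)**2 = (32/3)**2 = 1024/9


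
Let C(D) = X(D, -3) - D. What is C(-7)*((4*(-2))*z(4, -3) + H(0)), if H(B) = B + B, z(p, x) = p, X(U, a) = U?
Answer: 0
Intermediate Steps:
C(D) = 0 (C(D) = D - D = 0)
H(B) = 2*B
C(-7)*((4*(-2))*z(4, -3) + H(0)) = 0*((4*(-2))*4 + 2*0) = 0*(-8*4 + 0) = 0*(-32 + 0) = 0*(-32) = 0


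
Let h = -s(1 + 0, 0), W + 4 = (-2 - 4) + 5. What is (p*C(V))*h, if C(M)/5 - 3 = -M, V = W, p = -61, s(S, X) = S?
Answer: 2440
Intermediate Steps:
W = -5 (W = -4 + ((-2 - 4) + 5) = -4 + (-6 + 5) = -4 - 1 = -5)
V = -5
h = -1 (h = -(1 + 0) = -1*1 = -1)
C(M) = 15 - 5*M (C(M) = 15 + 5*(-M) = 15 - 5*M)
(p*C(V))*h = -61*(15 - 5*(-5))*(-1) = -61*(15 + 25)*(-1) = -61*40*(-1) = -2440*(-1) = 2440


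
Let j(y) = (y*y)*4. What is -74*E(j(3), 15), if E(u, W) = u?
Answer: -2664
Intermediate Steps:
j(y) = 4*y² (j(y) = y²*4 = 4*y²)
-74*E(j(3), 15) = -296*3² = -296*9 = -74*36 = -2664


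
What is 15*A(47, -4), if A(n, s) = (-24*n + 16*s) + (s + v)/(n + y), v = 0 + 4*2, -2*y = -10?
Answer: -232425/13 ≈ -17879.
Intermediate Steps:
y = 5 (y = -½*(-10) = 5)
v = 8 (v = 0 + 8 = 8)
A(n, s) = -24*n + 16*s + (8 + s)/(5 + n) (A(n, s) = (-24*n + 16*s) + (s + 8)/(n + 5) = (-24*n + 16*s) + (8 + s)/(5 + n) = -24*n + 16*s + (8 + s)/(5 + n))
15*A(47, -4) = 15*((8 - 120*47 - 24*47² + 81*(-4) + 16*47*(-4))/(5 + 47)) = 15*((8 - 5640 - 24*2209 - 324 - 3008)/52) = 15*((8 - 5640 - 53016 - 324 - 3008)/52) = 15*((1/52)*(-61980)) = 15*(-15495/13) = -232425/13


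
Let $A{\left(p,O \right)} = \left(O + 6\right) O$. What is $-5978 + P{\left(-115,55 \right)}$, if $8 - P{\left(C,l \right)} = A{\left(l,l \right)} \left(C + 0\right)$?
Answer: $379855$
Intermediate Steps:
$A{\left(p,O \right)} = O \left(6 + O\right)$ ($A{\left(p,O \right)} = \left(6 + O\right) O = O \left(6 + O\right)$)
$P{\left(C,l \right)} = 8 - C l \left(6 + l\right)$ ($P{\left(C,l \right)} = 8 - l \left(6 + l\right) \left(C + 0\right) = 8 - l \left(6 + l\right) C = 8 - C l \left(6 + l\right)$)
$-5978 + P{\left(-115,55 \right)} = -5978 - \left(-8 - 6325 \left(6 + 55\right)\right) = -5978 - \left(-8 - 6325 \cdot 61\right) = -5978 + \left(8 + 385825\right) = -5978 + 385833 = 379855$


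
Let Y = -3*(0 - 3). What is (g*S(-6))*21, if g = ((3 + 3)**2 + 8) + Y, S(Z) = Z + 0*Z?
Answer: -6678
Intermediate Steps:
Y = 9 (Y = -3*(-3) = 9)
S(Z) = Z (S(Z) = Z + 0 = Z)
g = 53 (g = ((3 + 3)**2 + 8) + 9 = (6**2 + 8) + 9 = (36 + 8) + 9 = 44 + 9 = 53)
(g*S(-6))*21 = (53*(-6))*21 = -318*21 = -6678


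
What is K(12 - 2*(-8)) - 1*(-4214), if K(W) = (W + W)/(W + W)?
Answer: 4215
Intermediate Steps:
K(W) = 1 (K(W) = (2*W)/((2*W)) = (2*W)*(1/(2*W)) = 1)
K(12 - 2*(-8)) - 1*(-4214) = 1 - 1*(-4214) = 1 + 4214 = 4215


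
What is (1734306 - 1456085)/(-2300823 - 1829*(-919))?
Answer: -278221/619972 ≈ -0.44876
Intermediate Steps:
(1734306 - 1456085)/(-2300823 - 1829*(-919)) = 278221/(-2300823 + 1680851) = 278221/(-619972) = 278221*(-1/619972) = -278221/619972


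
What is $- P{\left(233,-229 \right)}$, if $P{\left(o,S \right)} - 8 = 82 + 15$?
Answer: $-105$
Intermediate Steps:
$P{\left(o,S \right)} = 105$ ($P{\left(o,S \right)} = 8 + \left(82 + 15\right) = 8 + 97 = 105$)
$- P{\left(233,-229 \right)} = \left(-1\right) 105 = -105$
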